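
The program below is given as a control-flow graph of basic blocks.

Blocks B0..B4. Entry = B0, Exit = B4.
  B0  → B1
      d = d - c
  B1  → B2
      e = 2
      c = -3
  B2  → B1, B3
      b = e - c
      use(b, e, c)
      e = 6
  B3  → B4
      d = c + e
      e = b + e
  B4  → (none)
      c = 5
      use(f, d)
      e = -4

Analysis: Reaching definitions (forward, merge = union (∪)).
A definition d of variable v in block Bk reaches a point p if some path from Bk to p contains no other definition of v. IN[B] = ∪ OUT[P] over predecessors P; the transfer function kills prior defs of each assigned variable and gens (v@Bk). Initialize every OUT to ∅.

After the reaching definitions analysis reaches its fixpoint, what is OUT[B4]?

Answer: {b@B2, c@B4, d@B3, e@B4}

Trace:
Per-block solution:
  B0:   IN={}   OUT={d@B0}
  B1:   IN={b@B2, c@B1, d@B0, e@B2}   OUT={b@B2, c@B1, d@B0, e@B1}
  B2:   IN={b@B2, c@B1, d@B0, e@B1}   OUT={b@B2, c@B1, d@B0, e@B2}
  B3:   IN={b@B2, c@B1, d@B0, e@B2}   OUT={b@B2, c@B1, d@B3, e@B3}
  B4:   IN={b@B2, c@B1, d@B3, e@B3}   OUT={b@B2, c@B4, d@B3, e@B4}

Merge at B4: IN[B4] = OUT[B3] = {b@B2, c@B1, d@B3, e@B3}
Applying B4's transfer function to that IN value gives OUT[B4] (row B4 above).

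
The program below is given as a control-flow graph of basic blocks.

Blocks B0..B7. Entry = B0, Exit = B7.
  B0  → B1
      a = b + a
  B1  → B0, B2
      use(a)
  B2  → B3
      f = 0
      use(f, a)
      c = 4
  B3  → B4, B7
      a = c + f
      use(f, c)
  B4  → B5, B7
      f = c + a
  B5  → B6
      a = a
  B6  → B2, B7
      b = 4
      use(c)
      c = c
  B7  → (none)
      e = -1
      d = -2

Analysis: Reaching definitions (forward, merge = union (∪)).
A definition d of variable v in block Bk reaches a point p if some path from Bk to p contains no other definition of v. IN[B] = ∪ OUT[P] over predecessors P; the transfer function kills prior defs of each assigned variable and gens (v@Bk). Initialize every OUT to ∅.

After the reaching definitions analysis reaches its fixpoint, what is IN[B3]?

Answer: {a@B0, a@B5, b@B6, c@B2, f@B2}

Derivation:
Per-block solution:
  B0:  IN={a@B0}  OUT={a@B0}
  B1:  IN={a@B0}  OUT={a@B0}
  B2:  IN={a@B0, a@B5, b@B6, c@B6, f@B4}  OUT={a@B0, a@B5, b@B6, c@B2, f@B2}
  B3:  IN={a@B0, a@B5, b@B6, c@B2, f@B2}  OUT={a@B3, b@B6, c@B2, f@B2}
  B4:  IN={a@B3, b@B6, c@B2, f@B2}  OUT={a@B3, b@B6, c@B2, f@B4}
  B5:  IN={a@B3, b@B6, c@B2, f@B4}  OUT={a@B5, b@B6, c@B2, f@B4}
  B6:  IN={a@B5, b@B6, c@B2, f@B4}  OUT={a@B5, b@B6, c@B6, f@B4}
  B7:  IN={a@B3, a@B5, b@B6, c@B2, c@B6, f@B2, f@B4}  OUT={a@B3, a@B5, b@B6, c@B2, c@B6, d@B7, e@B7, f@B2, f@B4}

Merge at B3: IN[B3] = OUT[B2] = {a@B0, a@B5, b@B6, c@B2, f@B2}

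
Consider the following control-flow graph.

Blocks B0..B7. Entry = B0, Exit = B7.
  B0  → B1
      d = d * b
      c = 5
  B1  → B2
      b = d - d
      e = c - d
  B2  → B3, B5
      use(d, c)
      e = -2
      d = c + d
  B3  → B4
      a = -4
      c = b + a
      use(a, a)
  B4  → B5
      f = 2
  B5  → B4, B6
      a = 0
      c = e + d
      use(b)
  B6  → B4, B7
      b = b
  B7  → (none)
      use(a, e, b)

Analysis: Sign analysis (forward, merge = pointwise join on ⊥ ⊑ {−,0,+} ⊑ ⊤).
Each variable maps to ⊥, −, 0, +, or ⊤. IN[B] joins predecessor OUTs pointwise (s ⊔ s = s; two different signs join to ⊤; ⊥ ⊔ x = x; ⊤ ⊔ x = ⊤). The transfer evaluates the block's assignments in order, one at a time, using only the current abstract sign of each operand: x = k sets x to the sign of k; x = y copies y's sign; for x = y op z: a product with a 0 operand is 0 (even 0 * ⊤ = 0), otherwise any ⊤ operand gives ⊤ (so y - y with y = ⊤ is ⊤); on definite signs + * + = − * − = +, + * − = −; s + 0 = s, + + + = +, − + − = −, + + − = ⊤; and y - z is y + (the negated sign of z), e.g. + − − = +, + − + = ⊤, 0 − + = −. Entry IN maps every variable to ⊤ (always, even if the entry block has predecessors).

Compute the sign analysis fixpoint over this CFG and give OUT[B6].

Answer: {a: 0, b: ⊤, c: ⊤, d: ⊤, e: -, f: ⊤}

Working:
Per-block solution:
  B0:  IN=(all ⊤)  OUT={c:+; rest ⊤}
  B1:  IN={c:+; rest ⊤}  OUT={c:+; rest ⊤}
  B2:  IN={c:+; rest ⊤}  OUT={c:+, e:-; rest ⊤}
  B3:  IN={c:+, e:-; rest ⊤}  OUT={a:-, e:-; rest ⊤}
  B4:  IN={e:-; rest ⊤}  OUT={e:-, f:+; rest ⊤}
  B5:  IN={e:-; rest ⊤}  OUT={a:0, e:-; rest ⊤}
  B6:  IN={a:0, e:-; rest ⊤}  OUT={a:0, e:-; rest ⊤}
  B7:  IN={a:0, e:-; rest ⊤}  OUT={a:0, e:-; rest ⊤}

Merge at B6: IN[B6] = OUT[B5] = {a: 0, b: ⊤, c: ⊤, d: ⊤, e: -, f: ⊤}
Applying B6's transfer function to that IN value gives OUT[B6] (row B6 above).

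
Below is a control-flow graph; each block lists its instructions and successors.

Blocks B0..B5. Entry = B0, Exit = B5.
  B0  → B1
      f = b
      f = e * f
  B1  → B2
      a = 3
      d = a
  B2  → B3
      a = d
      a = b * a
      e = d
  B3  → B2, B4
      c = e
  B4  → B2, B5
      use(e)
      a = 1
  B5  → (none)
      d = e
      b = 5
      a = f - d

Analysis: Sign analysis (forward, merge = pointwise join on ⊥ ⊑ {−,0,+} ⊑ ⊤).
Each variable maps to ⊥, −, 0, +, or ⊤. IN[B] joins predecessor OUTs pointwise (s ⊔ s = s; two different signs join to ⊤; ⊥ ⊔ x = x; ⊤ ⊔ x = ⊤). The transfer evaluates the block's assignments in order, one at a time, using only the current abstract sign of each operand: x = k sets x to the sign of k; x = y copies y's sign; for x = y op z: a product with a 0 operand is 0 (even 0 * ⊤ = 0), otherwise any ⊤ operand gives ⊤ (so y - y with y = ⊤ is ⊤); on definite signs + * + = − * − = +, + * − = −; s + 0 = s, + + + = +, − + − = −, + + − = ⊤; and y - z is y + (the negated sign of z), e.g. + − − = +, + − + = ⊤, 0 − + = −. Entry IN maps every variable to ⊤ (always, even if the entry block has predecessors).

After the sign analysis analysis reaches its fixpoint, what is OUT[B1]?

Fixpoint table:
  B0:   IN=(all ⊤)   OUT=(all ⊤)
  B1:   IN=(all ⊤)   OUT={a:+, d:+; rest ⊤}
  B2:   IN={d:+; rest ⊤}   OUT={d:+, e:+; rest ⊤}
  B3:   IN={d:+, e:+; rest ⊤}   OUT={c:+, d:+, e:+; rest ⊤}
  B4:   IN={c:+, d:+, e:+; rest ⊤}   OUT={a:+, c:+, d:+, e:+; rest ⊤}
  B5:   IN={a:+, c:+, d:+, e:+; rest ⊤}   OUT={b:+, c:+, d:+, e:+; rest ⊤}

Merge at B1: IN[B1] = OUT[B0] = {a: ⊤, b: ⊤, c: ⊤, d: ⊤, e: ⊤, f: ⊤}
Applying B1's transfer function to that IN value gives OUT[B1] (row B1 above).

Answer: {a: +, b: ⊤, c: ⊤, d: +, e: ⊤, f: ⊤}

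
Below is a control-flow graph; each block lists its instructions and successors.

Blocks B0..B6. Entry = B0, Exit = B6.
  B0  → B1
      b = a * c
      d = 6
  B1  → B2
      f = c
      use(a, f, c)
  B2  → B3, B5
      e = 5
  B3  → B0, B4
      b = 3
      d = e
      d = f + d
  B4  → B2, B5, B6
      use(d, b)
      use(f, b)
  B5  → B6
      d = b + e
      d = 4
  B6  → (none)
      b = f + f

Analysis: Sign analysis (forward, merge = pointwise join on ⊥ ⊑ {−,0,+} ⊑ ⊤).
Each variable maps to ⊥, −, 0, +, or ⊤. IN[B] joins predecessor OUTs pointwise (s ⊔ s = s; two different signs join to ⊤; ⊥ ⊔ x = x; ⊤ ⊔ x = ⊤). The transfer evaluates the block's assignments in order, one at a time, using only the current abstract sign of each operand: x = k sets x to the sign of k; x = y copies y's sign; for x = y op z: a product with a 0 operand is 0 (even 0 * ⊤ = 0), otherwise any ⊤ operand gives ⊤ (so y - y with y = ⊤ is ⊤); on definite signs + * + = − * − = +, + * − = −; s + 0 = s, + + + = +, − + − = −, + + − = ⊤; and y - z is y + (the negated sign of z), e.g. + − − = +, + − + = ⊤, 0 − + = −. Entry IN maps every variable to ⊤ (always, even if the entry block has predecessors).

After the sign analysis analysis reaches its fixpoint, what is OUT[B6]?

Converged values:
  B0:   IN=(all ⊤)   OUT={d:+; rest ⊤}
  B1:   IN={d:+; rest ⊤}   OUT={d:+; rest ⊤}
  B2:   IN=(all ⊤)   OUT={e:+; rest ⊤}
  B3:   IN={e:+; rest ⊤}   OUT={b:+, e:+; rest ⊤}
  B4:   IN={b:+, e:+; rest ⊤}   OUT={b:+, e:+; rest ⊤}
  B5:   IN={e:+; rest ⊤}   OUT={d:+, e:+; rest ⊤}
  B6:   IN={e:+; rest ⊤}   OUT={e:+; rest ⊤}

Merge at B6: IN[B6] = OUT[B4] ⊔ OUT[B5] = {a: ⊤, b: ⊤, c: ⊤, d: ⊤, e: +, f: ⊤}
Applying B6's transfer function to that IN value gives OUT[B6] (row B6 above).

Answer: {a: ⊤, b: ⊤, c: ⊤, d: ⊤, e: +, f: ⊤}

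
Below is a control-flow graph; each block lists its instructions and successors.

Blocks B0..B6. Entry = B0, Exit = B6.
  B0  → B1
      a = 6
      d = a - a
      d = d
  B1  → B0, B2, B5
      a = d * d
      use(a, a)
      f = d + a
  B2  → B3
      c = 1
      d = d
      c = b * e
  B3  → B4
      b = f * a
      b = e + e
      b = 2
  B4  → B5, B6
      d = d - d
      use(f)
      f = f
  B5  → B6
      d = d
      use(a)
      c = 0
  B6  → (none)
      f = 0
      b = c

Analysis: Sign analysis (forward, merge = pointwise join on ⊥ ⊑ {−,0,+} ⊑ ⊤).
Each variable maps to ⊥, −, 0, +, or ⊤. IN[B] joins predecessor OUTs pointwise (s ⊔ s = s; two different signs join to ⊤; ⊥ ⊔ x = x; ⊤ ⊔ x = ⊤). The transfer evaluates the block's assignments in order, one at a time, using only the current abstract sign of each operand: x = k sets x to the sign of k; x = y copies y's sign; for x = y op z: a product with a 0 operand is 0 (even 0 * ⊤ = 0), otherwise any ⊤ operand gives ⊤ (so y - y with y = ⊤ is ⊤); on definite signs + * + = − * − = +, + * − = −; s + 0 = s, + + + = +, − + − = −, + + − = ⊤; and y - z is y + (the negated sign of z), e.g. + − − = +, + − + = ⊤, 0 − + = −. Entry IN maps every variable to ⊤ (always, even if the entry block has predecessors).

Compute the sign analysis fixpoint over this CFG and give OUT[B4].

Per-block solution:
  B0:  IN=(all ⊤)  OUT={a:+; rest ⊤}
  B1:  IN={a:+; rest ⊤}  OUT=(all ⊤)
  B2:  IN=(all ⊤)  OUT=(all ⊤)
  B3:  IN=(all ⊤)  OUT={b:+; rest ⊤}
  B4:  IN={b:+; rest ⊤}  OUT={b:+; rest ⊤}
  B5:  IN=(all ⊤)  OUT={c:0; rest ⊤}
  B6:  IN=(all ⊤)  OUT={f:0; rest ⊤}

Merge at B4: IN[B4] = OUT[B3] = {a: ⊤, b: +, c: ⊤, d: ⊤, e: ⊤, f: ⊤}
Applying B4's transfer function to that IN value gives OUT[B4] (row B4 above).

Answer: {a: ⊤, b: +, c: ⊤, d: ⊤, e: ⊤, f: ⊤}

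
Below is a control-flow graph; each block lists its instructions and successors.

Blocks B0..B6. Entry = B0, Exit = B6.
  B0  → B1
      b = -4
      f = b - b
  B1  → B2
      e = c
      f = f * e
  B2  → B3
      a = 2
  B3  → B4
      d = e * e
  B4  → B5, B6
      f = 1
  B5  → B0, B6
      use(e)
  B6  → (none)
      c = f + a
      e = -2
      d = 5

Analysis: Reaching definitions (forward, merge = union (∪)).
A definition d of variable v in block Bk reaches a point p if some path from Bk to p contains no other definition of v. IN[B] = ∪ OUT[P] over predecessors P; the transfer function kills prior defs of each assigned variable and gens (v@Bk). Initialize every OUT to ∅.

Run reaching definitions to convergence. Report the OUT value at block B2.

Converged values:
  B0:   IN={a@B2, b@B0, d@B3, e@B1, f@B4}   OUT={a@B2, b@B0, d@B3, e@B1, f@B0}
  B1:   IN={a@B2, b@B0, d@B3, e@B1, f@B0}   OUT={a@B2, b@B0, d@B3, e@B1, f@B1}
  B2:   IN={a@B2, b@B0, d@B3, e@B1, f@B1}   OUT={a@B2, b@B0, d@B3, e@B1, f@B1}
  B3:   IN={a@B2, b@B0, d@B3, e@B1, f@B1}   OUT={a@B2, b@B0, d@B3, e@B1, f@B1}
  B4:   IN={a@B2, b@B0, d@B3, e@B1, f@B1}   OUT={a@B2, b@B0, d@B3, e@B1, f@B4}
  B5:   IN={a@B2, b@B0, d@B3, e@B1, f@B4}   OUT={a@B2, b@B0, d@B3, e@B1, f@B4}
  B6:   IN={a@B2, b@B0, d@B3, e@B1, f@B4}   OUT={a@B2, b@B0, c@B6, d@B6, e@B6, f@B4}

Merge at B2: IN[B2] = OUT[B1] = {a@B2, b@B0, d@B3, e@B1, f@B1}
Applying B2's transfer function to that IN value gives OUT[B2] (row B2 above).

Answer: {a@B2, b@B0, d@B3, e@B1, f@B1}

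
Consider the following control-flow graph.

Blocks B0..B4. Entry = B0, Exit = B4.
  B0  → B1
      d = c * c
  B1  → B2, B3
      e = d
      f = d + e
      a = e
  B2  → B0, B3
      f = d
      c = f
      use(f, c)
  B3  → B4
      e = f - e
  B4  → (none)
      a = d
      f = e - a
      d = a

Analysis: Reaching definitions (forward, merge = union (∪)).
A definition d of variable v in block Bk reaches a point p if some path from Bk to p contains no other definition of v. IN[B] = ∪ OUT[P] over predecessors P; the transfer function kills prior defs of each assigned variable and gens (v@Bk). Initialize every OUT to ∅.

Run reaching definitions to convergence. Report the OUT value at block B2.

Per-block solution:
  B0: | IN={a@B1, c@B2, d@B0, e@B1, f@B2} | OUT={a@B1, c@B2, d@B0, e@B1, f@B2}
  B1: | IN={a@B1, c@B2, d@B0, e@B1, f@B2} | OUT={a@B1, c@B2, d@B0, e@B1, f@B1}
  B2: | IN={a@B1, c@B2, d@B0, e@B1, f@B1} | OUT={a@B1, c@B2, d@B0, e@B1, f@B2}
  B3: | IN={a@B1, c@B2, d@B0, e@B1, f@B1, f@B2} | OUT={a@B1, c@B2, d@B0, e@B3, f@B1, f@B2}
  B4: | IN={a@B1, c@B2, d@B0, e@B3, f@B1, f@B2} | OUT={a@B4, c@B2, d@B4, e@B3, f@B4}

Merge at B2: IN[B2] = OUT[B1] = {a@B1, c@B2, d@B0, e@B1, f@B1}
Applying B2's transfer function to that IN value gives OUT[B2] (row B2 above).

Answer: {a@B1, c@B2, d@B0, e@B1, f@B2}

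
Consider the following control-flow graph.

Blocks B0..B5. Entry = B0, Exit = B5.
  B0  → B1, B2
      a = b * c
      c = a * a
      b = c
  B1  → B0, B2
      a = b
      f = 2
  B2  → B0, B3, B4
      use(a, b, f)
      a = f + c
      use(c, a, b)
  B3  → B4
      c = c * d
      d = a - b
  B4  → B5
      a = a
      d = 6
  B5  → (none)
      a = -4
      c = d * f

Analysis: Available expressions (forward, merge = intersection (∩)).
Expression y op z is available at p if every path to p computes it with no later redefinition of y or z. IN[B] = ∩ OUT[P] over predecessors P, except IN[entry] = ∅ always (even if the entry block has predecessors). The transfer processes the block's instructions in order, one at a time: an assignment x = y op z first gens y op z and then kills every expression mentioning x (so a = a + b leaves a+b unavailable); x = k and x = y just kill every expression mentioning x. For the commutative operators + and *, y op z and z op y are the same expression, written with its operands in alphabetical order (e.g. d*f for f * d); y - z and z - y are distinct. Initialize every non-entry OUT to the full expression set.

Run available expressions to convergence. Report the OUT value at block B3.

Answer: {a-b}

Derivation:
Per-block solution:
  B0: | IN={} | OUT={a*a}
  B1: | IN={a*a} | OUT={}
  B2: | IN={} | OUT={c+f}
  B3: | IN={c+f} | OUT={a-b}
  B4: | IN={} | OUT={}
  B5: | IN={} | OUT={d*f}

Merge at B3: IN[B3] = OUT[B2] = {c+f}
Applying B3's transfer function to that IN value gives OUT[B3] (row B3 above).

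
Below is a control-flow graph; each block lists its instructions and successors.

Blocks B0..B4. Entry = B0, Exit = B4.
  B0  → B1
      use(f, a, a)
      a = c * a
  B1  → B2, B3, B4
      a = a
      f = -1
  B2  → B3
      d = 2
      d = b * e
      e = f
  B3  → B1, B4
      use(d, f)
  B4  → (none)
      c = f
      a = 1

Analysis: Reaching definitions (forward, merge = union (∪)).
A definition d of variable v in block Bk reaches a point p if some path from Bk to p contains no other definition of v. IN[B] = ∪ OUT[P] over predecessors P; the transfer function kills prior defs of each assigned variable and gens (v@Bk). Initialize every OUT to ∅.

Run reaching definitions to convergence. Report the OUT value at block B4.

Per-block solution:
  B0:  IN={}  OUT={a@B0}
  B1:  IN={a@B0, a@B1, d@B2, e@B2, f@B1}  OUT={a@B1, d@B2, e@B2, f@B1}
  B2:  IN={a@B1, d@B2, e@B2, f@B1}  OUT={a@B1, d@B2, e@B2, f@B1}
  B3:  IN={a@B1, d@B2, e@B2, f@B1}  OUT={a@B1, d@B2, e@B2, f@B1}
  B4:  IN={a@B1, d@B2, e@B2, f@B1}  OUT={a@B4, c@B4, d@B2, e@B2, f@B1}

Merge at B4: IN[B4] = OUT[B1] ⊔ OUT[B3] = {a@B1, d@B2, e@B2, f@B1}
Applying B4's transfer function to that IN value gives OUT[B4] (row B4 above).

Answer: {a@B4, c@B4, d@B2, e@B2, f@B1}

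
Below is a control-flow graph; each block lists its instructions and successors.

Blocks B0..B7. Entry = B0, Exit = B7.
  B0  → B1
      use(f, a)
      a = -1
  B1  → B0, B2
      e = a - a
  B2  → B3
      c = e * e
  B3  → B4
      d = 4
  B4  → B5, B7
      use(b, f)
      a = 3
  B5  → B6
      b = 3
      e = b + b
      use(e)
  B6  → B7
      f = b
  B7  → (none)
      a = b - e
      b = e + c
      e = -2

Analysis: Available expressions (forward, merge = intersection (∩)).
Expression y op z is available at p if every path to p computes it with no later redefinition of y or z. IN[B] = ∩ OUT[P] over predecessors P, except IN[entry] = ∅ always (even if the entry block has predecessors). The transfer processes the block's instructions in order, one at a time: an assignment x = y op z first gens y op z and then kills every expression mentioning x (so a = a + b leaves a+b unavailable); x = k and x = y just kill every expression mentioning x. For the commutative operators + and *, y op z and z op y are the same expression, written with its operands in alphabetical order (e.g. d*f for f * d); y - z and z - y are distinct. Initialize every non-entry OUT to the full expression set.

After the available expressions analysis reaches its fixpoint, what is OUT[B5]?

Per-block solution:
  B0:  IN={}  OUT={}
  B1:  IN={}  OUT={a-a}
  B2:  IN={a-a}  OUT={a-a, e*e}
  B3:  IN={a-a, e*e}  OUT={a-a, e*e}
  B4:  IN={a-a, e*e}  OUT={e*e}
  B5:  IN={e*e}  OUT={b+b}
  B6:  IN={b+b}  OUT={b+b}
  B7:  IN={}  OUT={}

Merge at B5: IN[B5] = OUT[B4] = {e*e}
Applying B5's transfer function to that IN value gives OUT[B5] (row B5 above).

Answer: {b+b}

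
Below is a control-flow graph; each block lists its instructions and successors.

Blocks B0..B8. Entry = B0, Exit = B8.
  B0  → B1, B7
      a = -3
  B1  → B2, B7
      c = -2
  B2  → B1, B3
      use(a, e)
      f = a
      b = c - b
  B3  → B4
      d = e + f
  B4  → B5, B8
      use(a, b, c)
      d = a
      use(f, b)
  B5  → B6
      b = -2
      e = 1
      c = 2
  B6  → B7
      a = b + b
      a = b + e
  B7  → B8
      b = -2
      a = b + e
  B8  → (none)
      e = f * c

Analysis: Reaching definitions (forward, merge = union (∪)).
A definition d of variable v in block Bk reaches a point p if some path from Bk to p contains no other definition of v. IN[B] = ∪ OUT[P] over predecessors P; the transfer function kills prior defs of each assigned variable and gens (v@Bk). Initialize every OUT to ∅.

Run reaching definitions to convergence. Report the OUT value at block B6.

Fixpoint table:
  B0:   IN={}   OUT={a@B0}
  B1:   IN={a@B0, b@B2, c@B1, f@B2}   OUT={a@B0, b@B2, c@B1, f@B2}
  B2:   IN={a@B0, b@B2, c@B1, f@B2}   OUT={a@B0, b@B2, c@B1, f@B2}
  B3:   IN={a@B0, b@B2, c@B1, f@B2}   OUT={a@B0, b@B2, c@B1, d@B3, f@B2}
  B4:   IN={a@B0, b@B2, c@B1, d@B3, f@B2}   OUT={a@B0, b@B2, c@B1, d@B4, f@B2}
  B5:   IN={a@B0, b@B2, c@B1, d@B4, f@B2}   OUT={a@B0, b@B5, c@B5, d@B4, e@B5, f@B2}
  B6:   IN={a@B0, b@B5, c@B5, d@B4, e@B5, f@B2}   OUT={a@B6, b@B5, c@B5, d@B4, e@B5, f@B2}
  B7:   IN={a@B0, a@B6, b@B2, b@B5, c@B1, c@B5, d@B4, e@B5, f@B2}   OUT={a@B7, b@B7, c@B1, c@B5, d@B4, e@B5, f@B2}
  B8:   IN={a@B0, a@B7, b@B2, b@B7, c@B1, c@B5, d@B4, e@B5, f@B2}   OUT={a@B0, a@B7, b@B2, b@B7, c@B1, c@B5, d@B4, e@B8, f@B2}

Merge at B6: IN[B6] = OUT[B5] = {a@B0, b@B5, c@B5, d@B4, e@B5, f@B2}
Applying B6's transfer function to that IN value gives OUT[B6] (row B6 above).

Answer: {a@B6, b@B5, c@B5, d@B4, e@B5, f@B2}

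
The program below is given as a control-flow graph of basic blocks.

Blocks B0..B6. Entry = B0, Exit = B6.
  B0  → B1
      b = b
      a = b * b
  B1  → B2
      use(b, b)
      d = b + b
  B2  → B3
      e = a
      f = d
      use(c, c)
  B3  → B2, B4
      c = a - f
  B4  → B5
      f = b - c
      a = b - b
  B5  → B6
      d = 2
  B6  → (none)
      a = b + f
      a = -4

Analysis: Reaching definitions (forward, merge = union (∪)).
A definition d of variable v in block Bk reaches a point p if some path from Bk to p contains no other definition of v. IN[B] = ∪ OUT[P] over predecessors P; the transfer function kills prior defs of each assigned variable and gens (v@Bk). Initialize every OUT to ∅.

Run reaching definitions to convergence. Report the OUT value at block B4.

Answer: {a@B4, b@B0, c@B3, d@B1, e@B2, f@B4}

Trace:
Per-block solution:
  B0:   IN={}   OUT={a@B0, b@B0}
  B1:   IN={a@B0, b@B0}   OUT={a@B0, b@B0, d@B1}
  B2:   IN={a@B0, b@B0, c@B3, d@B1, e@B2, f@B2}   OUT={a@B0, b@B0, c@B3, d@B1, e@B2, f@B2}
  B3:   IN={a@B0, b@B0, c@B3, d@B1, e@B2, f@B2}   OUT={a@B0, b@B0, c@B3, d@B1, e@B2, f@B2}
  B4:   IN={a@B0, b@B0, c@B3, d@B1, e@B2, f@B2}   OUT={a@B4, b@B0, c@B3, d@B1, e@B2, f@B4}
  B5:   IN={a@B4, b@B0, c@B3, d@B1, e@B2, f@B4}   OUT={a@B4, b@B0, c@B3, d@B5, e@B2, f@B4}
  B6:   IN={a@B4, b@B0, c@B3, d@B5, e@B2, f@B4}   OUT={a@B6, b@B0, c@B3, d@B5, e@B2, f@B4}

Merge at B4: IN[B4] = OUT[B3] = {a@B0, b@B0, c@B3, d@B1, e@B2, f@B2}
Applying B4's transfer function to that IN value gives OUT[B4] (row B4 above).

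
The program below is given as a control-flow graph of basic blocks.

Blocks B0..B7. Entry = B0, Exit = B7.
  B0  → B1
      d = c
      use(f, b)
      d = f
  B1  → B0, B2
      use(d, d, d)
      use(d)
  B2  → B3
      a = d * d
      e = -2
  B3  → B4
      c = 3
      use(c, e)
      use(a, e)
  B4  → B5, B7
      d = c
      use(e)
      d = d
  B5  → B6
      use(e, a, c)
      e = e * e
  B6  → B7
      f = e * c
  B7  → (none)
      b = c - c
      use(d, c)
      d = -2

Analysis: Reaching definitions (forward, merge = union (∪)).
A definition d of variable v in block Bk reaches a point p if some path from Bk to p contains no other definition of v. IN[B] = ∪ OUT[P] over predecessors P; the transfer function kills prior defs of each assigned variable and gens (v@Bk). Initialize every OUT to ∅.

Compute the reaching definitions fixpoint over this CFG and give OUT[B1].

Fixpoint table:
  B0:   IN={d@B0}   OUT={d@B0}
  B1:   IN={d@B0}   OUT={d@B0}
  B2:   IN={d@B0}   OUT={a@B2, d@B0, e@B2}
  B3:   IN={a@B2, d@B0, e@B2}   OUT={a@B2, c@B3, d@B0, e@B2}
  B4:   IN={a@B2, c@B3, d@B0, e@B2}   OUT={a@B2, c@B3, d@B4, e@B2}
  B5:   IN={a@B2, c@B3, d@B4, e@B2}   OUT={a@B2, c@B3, d@B4, e@B5}
  B6:   IN={a@B2, c@B3, d@B4, e@B5}   OUT={a@B2, c@B3, d@B4, e@B5, f@B6}
  B7:   IN={a@B2, c@B3, d@B4, e@B2, e@B5, f@B6}   OUT={a@B2, b@B7, c@B3, d@B7, e@B2, e@B5, f@B6}

Merge at B1: IN[B1] = OUT[B0] = {d@B0}
Applying B1's transfer function to that IN value gives OUT[B1] (row B1 above).

Answer: {d@B0}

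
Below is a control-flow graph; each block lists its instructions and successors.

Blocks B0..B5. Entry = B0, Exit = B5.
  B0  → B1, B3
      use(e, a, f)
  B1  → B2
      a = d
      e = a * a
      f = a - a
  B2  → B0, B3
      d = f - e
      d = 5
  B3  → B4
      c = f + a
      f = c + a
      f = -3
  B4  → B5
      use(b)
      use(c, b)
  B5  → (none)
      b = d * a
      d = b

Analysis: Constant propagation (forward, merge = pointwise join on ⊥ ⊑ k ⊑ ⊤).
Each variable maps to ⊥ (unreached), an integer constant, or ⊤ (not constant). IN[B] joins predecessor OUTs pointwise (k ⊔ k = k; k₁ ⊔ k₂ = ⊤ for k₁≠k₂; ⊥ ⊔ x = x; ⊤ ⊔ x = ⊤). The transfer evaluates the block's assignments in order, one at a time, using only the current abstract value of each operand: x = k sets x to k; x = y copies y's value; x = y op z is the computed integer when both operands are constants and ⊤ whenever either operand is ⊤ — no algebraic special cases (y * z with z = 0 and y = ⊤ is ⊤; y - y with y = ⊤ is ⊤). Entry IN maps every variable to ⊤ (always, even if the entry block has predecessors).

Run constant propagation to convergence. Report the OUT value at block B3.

Fixpoint table:
  B0:   IN=(all ⊤)   OUT=(all ⊤)
  B1:   IN=(all ⊤)   OUT=(all ⊤)
  B2:   IN=(all ⊤)   OUT={d:5; rest ⊤}
  B3:   IN=(all ⊤)   OUT={f:-3; rest ⊤}
  B4:   IN={f:-3; rest ⊤}   OUT={f:-3; rest ⊤}
  B5:   IN={f:-3; rest ⊤}   OUT={f:-3; rest ⊤}

Merge at B3: IN[B3] = OUT[B0] ⊔ OUT[B2] = {a: ⊤, b: ⊤, c: ⊤, d: ⊤, e: ⊤, f: ⊤}
Applying B3's transfer function to that IN value gives OUT[B3] (row B3 above).

Answer: {a: ⊤, b: ⊤, c: ⊤, d: ⊤, e: ⊤, f: -3}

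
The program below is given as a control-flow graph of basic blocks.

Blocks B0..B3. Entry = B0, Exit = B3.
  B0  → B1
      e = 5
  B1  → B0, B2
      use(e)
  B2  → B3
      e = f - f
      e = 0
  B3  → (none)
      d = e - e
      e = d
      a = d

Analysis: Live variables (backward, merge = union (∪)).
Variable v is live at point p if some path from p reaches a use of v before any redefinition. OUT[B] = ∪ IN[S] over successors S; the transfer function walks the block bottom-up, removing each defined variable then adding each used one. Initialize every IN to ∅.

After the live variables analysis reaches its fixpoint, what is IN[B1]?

Answer: {e, f}

Trace:
Converged values:
  B0:   IN={f}   OUT={e, f}
  B1:   IN={e, f}   OUT={f}
  B2:   IN={f}   OUT={e}
  B3:   IN={e}   OUT={}

Merge at B1: OUT[B1] = IN[B0] ⊔ IN[B2] = {f}
Applying B1's transfer function to that OUT value gives IN[B1] (row B1 above).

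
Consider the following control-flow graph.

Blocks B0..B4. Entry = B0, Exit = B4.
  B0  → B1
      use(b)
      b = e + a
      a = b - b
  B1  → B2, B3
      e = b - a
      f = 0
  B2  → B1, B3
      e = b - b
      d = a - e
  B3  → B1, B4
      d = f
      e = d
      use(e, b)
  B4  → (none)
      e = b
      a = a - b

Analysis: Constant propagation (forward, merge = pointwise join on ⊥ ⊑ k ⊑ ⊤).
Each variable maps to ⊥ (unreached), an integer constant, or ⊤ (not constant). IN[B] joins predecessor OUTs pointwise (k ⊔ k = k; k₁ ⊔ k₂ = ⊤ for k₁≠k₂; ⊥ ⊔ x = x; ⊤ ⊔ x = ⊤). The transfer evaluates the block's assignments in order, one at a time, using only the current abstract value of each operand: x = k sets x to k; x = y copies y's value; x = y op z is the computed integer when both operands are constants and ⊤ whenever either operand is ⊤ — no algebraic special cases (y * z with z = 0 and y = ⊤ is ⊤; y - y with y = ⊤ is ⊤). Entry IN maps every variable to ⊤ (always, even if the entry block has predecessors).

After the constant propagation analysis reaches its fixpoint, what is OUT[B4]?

Answer: {a: ⊤, b: ⊤, c: ⊤, d: 0, e: ⊤, f: 0}

Derivation:
Converged values:
  B0:   IN=(all ⊤)   OUT=(all ⊤)
  B1:   IN=(all ⊤)   OUT={f:0; rest ⊤}
  B2:   IN={f:0; rest ⊤}   OUT={f:0; rest ⊤}
  B3:   IN={f:0; rest ⊤}   OUT={d:0, e:0, f:0; rest ⊤}
  B4:   IN={d:0, e:0, f:0; rest ⊤}   OUT={d:0, f:0; rest ⊤}

Merge at B4: IN[B4] = OUT[B3] = {a: ⊤, b: ⊤, c: ⊤, d: 0, e: 0, f: 0}
Applying B4's transfer function to that IN value gives OUT[B4] (row B4 above).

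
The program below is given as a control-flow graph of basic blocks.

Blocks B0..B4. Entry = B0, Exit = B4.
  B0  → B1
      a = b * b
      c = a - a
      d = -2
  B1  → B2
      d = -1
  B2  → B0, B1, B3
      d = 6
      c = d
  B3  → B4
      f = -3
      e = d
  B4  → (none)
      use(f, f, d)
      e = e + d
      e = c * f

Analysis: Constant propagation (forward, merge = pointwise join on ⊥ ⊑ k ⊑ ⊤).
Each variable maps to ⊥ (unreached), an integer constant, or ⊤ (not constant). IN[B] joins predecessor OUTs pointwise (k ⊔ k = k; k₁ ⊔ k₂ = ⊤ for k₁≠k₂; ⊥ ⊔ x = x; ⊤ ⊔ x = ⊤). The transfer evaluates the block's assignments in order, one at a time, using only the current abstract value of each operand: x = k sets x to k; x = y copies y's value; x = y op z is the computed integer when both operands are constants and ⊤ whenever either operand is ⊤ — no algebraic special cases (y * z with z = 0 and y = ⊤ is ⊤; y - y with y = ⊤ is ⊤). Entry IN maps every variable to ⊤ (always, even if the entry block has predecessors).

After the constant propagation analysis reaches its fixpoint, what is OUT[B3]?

Answer: {a: ⊤, b: ⊤, c: 6, d: 6, e: 6, f: -3}

Trace:
Per-block solution:
  B0: | IN=(all ⊤) | OUT={d:-2; rest ⊤}
  B1: | IN=(all ⊤) | OUT={d:-1; rest ⊤}
  B2: | IN={d:-1; rest ⊤} | OUT={c:6, d:6; rest ⊤}
  B3: | IN={c:6, d:6; rest ⊤} | OUT={c:6, d:6, e:6, f:-3; rest ⊤}
  B4: | IN={c:6, d:6, e:6, f:-3; rest ⊤} | OUT={c:6, d:6, e:-18, f:-3; rest ⊤}

Merge at B3: IN[B3] = OUT[B2] = {a: ⊤, b: ⊤, c: 6, d: 6, e: ⊤, f: ⊤}
Applying B3's transfer function to that IN value gives OUT[B3] (row B3 above).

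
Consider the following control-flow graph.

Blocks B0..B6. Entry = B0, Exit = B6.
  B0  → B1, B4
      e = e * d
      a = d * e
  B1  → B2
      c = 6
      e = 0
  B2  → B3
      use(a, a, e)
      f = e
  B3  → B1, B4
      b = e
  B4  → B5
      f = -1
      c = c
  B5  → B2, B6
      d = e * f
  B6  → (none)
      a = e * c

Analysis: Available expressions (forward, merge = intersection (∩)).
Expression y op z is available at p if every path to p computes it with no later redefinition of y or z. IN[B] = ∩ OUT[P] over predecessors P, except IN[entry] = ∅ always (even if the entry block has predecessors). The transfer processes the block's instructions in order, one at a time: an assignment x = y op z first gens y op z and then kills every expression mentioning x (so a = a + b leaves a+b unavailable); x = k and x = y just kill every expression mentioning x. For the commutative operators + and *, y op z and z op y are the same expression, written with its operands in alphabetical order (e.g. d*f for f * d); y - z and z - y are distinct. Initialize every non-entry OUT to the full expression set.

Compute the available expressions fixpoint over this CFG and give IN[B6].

Fixpoint table:
  B0: | IN={} | OUT={d*e}
  B1: | IN={} | OUT={}
  B2: | IN={} | OUT={}
  B3: | IN={} | OUT={}
  B4: | IN={} | OUT={}
  B5: | IN={} | OUT={e*f}
  B6: | IN={e*f} | OUT={c*e, e*f}

Merge at B6: IN[B6] = OUT[B5] = {e*f}

Answer: {e*f}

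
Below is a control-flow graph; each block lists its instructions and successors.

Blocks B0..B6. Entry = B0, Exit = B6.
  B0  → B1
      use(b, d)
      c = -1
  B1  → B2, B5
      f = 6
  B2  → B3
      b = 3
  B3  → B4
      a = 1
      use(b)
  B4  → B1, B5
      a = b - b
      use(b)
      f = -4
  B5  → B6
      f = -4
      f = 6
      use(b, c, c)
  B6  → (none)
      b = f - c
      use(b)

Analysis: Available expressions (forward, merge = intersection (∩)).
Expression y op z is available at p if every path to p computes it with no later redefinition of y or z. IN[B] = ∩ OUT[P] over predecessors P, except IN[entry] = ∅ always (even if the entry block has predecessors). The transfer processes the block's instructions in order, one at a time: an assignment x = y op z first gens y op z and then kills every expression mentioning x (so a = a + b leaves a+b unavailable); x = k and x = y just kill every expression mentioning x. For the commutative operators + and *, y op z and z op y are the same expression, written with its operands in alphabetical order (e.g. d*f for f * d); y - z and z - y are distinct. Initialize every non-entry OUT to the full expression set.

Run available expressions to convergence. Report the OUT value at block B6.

Per-block solution:
  B0:   IN={}   OUT={}
  B1:   IN={}   OUT={}
  B2:   IN={}   OUT={}
  B3:   IN={}   OUT={}
  B4:   IN={}   OUT={b-b}
  B5:   IN={}   OUT={}
  B6:   IN={}   OUT={f-c}

Merge at B6: IN[B6] = OUT[B5] = {}
Applying B6's transfer function to that IN value gives OUT[B6] (row B6 above).

Answer: {f-c}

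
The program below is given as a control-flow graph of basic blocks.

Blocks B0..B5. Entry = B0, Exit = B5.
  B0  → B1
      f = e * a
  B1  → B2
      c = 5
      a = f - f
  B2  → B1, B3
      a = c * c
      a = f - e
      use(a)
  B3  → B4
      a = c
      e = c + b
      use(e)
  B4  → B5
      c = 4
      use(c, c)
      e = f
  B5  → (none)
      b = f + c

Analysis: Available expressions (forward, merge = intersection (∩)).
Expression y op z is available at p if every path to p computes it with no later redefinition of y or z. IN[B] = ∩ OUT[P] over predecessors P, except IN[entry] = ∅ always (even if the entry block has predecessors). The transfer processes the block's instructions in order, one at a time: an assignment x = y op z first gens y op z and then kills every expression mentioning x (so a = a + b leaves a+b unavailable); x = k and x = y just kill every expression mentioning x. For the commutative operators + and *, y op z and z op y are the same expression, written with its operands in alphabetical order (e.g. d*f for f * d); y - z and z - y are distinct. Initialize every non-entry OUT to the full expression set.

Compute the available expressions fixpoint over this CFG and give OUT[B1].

Answer: {f-f}

Derivation:
Per-block solution:
  B0:   IN={}   OUT={a*e}
  B1:   IN={}   OUT={f-f}
  B2:   IN={f-f}   OUT={c*c, f-e, f-f}
  B3:   IN={c*c, f-e, f-f}   OUT={b+c, c*c, f-f}
  B4:   IN={b+c, c*c, f-f}   OUT={f-f}
  B5:   IN={f-f}   OUT={c+f, f-f}

Merge at B1: IN[B1] = OUT[B0] ∩ OUT[B2] = {}
Applying B1's transfer function to that IN value gives OUT[B1] (row B1 above).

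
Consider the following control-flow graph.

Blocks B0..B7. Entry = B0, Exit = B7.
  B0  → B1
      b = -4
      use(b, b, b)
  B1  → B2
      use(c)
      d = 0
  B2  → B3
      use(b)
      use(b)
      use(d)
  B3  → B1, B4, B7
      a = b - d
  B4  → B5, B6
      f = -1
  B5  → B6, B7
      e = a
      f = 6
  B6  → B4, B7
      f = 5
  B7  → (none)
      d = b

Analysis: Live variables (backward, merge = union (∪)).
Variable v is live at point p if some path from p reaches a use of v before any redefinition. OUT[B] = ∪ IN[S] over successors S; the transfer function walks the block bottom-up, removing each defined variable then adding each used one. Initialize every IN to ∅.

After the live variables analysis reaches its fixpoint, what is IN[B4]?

Converged values:
  B0:   IN={c}   OUT={b, c}
  B1:   IN={b, c}   OUT={b, c, d}
  B2:   IN={b, c, d}   OUT={b, c, d}
  B3:   IN={b, c, d}   OUT={a, b, c}
  B4:   IN={a, b}   OUT={a, b}
  B5:   IN={a, b}   OUT={a, b}
  B6:   IN={a, b}   OUT={a, b}
  B7:   IN={b}   OUT={}

Merge at B4: OUT[B4] = IN[B5] ⊔ IN[B6] = {a, b}
Applying B4's transfer function to that OUT value gives IN[B4] (row B4 above).

Answer: {a, b}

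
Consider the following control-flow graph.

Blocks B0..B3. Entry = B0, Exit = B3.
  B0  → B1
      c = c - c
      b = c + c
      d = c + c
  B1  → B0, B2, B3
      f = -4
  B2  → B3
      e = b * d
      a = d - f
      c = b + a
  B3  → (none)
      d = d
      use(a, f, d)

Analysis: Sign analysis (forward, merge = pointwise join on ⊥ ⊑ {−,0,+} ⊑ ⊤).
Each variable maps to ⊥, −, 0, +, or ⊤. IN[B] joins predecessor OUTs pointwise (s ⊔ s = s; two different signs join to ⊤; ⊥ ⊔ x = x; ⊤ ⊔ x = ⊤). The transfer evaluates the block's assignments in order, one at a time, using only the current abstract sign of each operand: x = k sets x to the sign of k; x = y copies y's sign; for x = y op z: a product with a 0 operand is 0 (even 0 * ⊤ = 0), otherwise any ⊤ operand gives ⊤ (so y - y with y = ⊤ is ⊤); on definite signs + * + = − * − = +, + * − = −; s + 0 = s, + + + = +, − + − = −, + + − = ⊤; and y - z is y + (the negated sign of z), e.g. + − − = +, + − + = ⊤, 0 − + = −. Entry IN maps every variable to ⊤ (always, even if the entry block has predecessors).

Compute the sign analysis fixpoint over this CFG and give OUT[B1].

Answer: {a: ⊤, b: ⊤, c: ⊤, d: ⊤, e: ⊤, f: -}

Working:
Fixpoint table:
  B0:   IN=(all ⊤)   OUT=(all ⊤)
  B1:   IN=(all ⊤)   OUT={f:-; rest ⊤}
  B2:   IN={f:-; rest ⊤}   OUT={f:-; rest ⊤}
  B3:   IN={f:-; rest ⊤}   OUT={f:-; rest ⊤}

Merge at B1: IN[B1] = OUT[B0] = {a: ⊤, b: ⊤, c: ⊤, d: ⊤, e: ⊤, f: ⊤}
Applying B1's transfer function to that IN value gives OUT[B1] (row B1 above).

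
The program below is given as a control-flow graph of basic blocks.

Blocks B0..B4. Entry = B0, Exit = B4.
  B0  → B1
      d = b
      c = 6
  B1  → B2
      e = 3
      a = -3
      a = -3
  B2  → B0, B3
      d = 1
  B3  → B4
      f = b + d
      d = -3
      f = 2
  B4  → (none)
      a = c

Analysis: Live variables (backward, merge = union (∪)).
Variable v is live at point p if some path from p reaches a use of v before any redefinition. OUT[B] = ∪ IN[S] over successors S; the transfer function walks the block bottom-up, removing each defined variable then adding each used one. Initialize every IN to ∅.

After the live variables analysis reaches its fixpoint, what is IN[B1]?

Converged values:
  B0:   IN={b}   OUT={b, c}
  B1:   IN={b, c}   OUT={b, c}
  B2:   IN={b, c}   OUT={b, c, d}
  B3:   IN={b, c, d}   OUT={c}
  B4:   IN={c}   OUT={}

Merge at B1: OUT[B1] = IN[B2] = {b, c}
Applying B1's transfer function to that OUT value gives IN[B1] (row B1 above).

Answer: {b, c}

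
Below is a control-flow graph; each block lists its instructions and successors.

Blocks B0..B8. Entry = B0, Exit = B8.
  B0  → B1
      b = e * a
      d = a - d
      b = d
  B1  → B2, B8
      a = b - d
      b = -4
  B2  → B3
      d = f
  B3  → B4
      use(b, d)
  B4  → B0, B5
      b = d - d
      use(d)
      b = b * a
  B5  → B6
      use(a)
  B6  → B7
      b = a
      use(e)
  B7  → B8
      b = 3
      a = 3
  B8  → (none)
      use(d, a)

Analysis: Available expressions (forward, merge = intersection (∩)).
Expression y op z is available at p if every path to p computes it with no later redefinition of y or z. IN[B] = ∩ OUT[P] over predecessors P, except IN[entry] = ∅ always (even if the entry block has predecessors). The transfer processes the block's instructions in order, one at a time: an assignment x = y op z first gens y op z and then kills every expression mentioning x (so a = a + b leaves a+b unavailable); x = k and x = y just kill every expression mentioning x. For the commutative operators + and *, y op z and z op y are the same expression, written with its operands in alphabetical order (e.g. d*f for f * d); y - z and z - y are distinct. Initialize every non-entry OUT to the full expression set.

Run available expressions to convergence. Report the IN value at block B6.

Answer: {d-d}

Working:
Per-block solution:
  B0: | IN={} | OUT={a*e}
  B1: | IN={a*e} | OUT={}
  B2: | IN={} | OUT={}
  B3: | IN={} | OUT={}
  B4: | IN={} | OUT={d-d}
  B5: | IN={d-d} | OUT={d-d}
  B6: | IN={d-d} | OUT={d-d}
  B7: | IN={d-d} | OUT={d-d}
  B8: | IN={} | OUT={}

Merge at B6: IN[B6] = OUT[B5] = {d-d}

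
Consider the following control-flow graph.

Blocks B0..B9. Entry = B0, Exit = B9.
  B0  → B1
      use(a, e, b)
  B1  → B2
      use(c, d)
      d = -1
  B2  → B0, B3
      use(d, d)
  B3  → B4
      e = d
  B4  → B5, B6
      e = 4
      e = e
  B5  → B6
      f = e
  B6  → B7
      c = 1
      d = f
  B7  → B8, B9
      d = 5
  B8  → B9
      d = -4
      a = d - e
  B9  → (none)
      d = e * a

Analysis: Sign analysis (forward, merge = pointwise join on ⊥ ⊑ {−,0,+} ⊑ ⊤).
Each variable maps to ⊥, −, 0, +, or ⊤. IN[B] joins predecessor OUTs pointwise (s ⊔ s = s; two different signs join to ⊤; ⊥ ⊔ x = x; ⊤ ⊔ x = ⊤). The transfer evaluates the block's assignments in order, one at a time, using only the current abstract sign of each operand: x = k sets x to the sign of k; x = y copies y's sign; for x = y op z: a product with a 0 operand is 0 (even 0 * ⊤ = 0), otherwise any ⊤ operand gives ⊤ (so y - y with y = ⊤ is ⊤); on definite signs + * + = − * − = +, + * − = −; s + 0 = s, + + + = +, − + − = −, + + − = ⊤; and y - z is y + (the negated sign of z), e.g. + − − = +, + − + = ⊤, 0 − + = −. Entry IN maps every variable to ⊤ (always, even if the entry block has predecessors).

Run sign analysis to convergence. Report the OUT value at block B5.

Answer: {a: ⊤, b: ⊤, c: ⊤, d: -, e: +, f: +}

Working:
Converged values:
  B0:  IN=(all ⊤)  OUT=(all ⊤)
  B1:  IN=(all ⊤)  OUT={d:-; rest ⊤}
  B2:  IN={d:-; rest ⊤}  OUT={d:-; rest ⊤}
  B3:  IN={d:-; rest ⊤}  OUT={d:-, e:-; rest ⊤}
  B4:  IN={d:-, e:-; rest ⊤}  OUT={d:-, e:+; rest ⊤}
  B5:  IN={d:-, e:+; rest ⊤}  OUT={d:-, e:+, f:+; rest ⊤}
  B6:  IN={d:-, e:+; rest ⊤}  OUT={c:+, e:+; rest ⊤}
  B7:  IN={c:+, e:+; rest ⊤}  OUT={c:+, d:+, e:+; rest ⊤}
  B8:  IN={c:+, d:+, e:+; rest ⊤}  OUT={a:-, c:+, d:-, e:+; rest ⊤}
  B9:  IN={c:+, e:+; rest ⊤}  OUT={c:+, e:+; rest ⊤}

Merge at B5: IN[B5] = OUT[B4] = {a: ⊤, b: ⊤, c: ⊤, d: -, e: +, f: ⊤}
Applying B5's transfer function to that IN value gives OUT[B5] (row B5 above).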